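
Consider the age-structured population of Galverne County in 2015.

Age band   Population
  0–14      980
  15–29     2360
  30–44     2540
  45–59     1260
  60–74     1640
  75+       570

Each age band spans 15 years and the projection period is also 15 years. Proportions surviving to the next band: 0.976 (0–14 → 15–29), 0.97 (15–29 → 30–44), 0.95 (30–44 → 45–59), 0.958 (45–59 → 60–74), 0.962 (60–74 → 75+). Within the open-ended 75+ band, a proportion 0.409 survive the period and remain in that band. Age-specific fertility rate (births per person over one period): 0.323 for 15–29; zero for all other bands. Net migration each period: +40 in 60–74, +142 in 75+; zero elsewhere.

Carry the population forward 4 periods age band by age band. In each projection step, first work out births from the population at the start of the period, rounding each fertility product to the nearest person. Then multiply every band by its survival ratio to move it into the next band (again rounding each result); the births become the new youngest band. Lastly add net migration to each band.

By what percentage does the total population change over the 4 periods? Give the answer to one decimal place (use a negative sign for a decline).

— Period 1 —
Births: 2360 * 0.323 = 762
15–29: 980 * 0.976 = 956
30–44: 2360 * 0.97 = 2289
45–59: 2540 * 0.95 = 2413
60–74: 1260 * 0.958 = 1207
75+: 1640 * 0.962 + 570 * 0.409 = 1578 + 233 = 1811
Net migration: 60–74 + 40 → 1247; 75+ + 142 → 1953
End of period: [762, 956, 2289, 2413, 1247, 1953]
— Period 2 —
Births: 956 * 0.323 = 309
15–29: 762 * 0.976 = 744
30–44: 956 * 0.97 = 927
45–59: 2289 * 0.95 = 2175
60–74: 2413 * 0.958 = 2312
75+: 1247 * 0.962 + 1953 * 0.409 = 1200 + 799 = 1999
Net migration: 60–74 + 40 → 2352; 75+ + 142 → 2141
End of period: [309, 744, 927, 2175, 2352, 2141]
— Period 3 —
Births: 744 * 0.323 = 240
15–29: 309 * 0.976 = 302
30–44: 744 * 0.97 = 722
45–59: 927 * 0.95 = 881
60–74: 2175 * 0.958 = 2084
75+: 2352 * 0.962 + 2141 * 0.409 = 2263 + 876 = 3139
Net migration: 60–74 + 40 → 2124; 75+ + 142 → 3281
End of period: [240, 302, 722, 881, 2124, 3281]
— Period 4 —
Births: 302 * 0.323 = 98
15–29: 240 * 0.976 = 234
30–44: 302 * 0.97 = 293
45–59: 722 * 0.95 = 686
60–74: 881 * 0.958 = 844
75+: 2124 * 0.962 + 3281 * 0.409 = 2043 + 1342 = 3385
Net migration: 60–74 + 40 → 884; 75+ + 142 → 3527
End of period: [98, 234, 293, 686, 884, 3527]
Total: 9350 → 5722; change = -3628; percentage change = -38.8%

-38.8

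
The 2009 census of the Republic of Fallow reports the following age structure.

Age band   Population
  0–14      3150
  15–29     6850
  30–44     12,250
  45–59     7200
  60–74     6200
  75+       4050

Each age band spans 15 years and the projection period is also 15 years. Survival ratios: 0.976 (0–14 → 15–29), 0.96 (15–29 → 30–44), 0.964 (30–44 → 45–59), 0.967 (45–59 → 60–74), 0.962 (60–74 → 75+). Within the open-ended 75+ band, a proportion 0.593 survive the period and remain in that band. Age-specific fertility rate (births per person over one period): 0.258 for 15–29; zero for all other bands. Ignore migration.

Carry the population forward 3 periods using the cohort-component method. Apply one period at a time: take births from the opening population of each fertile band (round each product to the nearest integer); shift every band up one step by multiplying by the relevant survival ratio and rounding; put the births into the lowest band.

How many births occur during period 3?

445

Period 1:
Births: 6850 * 0.258 = 1767
15–29: 3150 * 0.976 = 3074
30–44: 6850 * 0.96 = 6576
45–59: 12250 * 0.964 = 11809
60–74: 7200 * 0.967 = 6962
75+: 6200 * 0.962 + 4050 * 0.593 = 5964 + 2402 = 8366
→ [1767, 3074, 6576, 11809, 6962, 8366]
Period 2:
Births: 3074 * 0.258 = 793
15–29: 1767 * 0.976 = 1725
30–44: 3074 * 0.96 = 2951
45–59: 6576 * 0.964 = 6339
60–74: 11809 * 0.967 = 11419
75+: 6962 * 0.962 + 8366 * 0.593 = 6697 + 4961 = 11658
→ [793, 1725, 2951, 6339, 11419, 11658]
Period 3:
Births: 1725 * 0.258 = 445
15–29: 793 * 0.976 = 774
30–44: 1725 * 0.96 = 1656
45–59: 2951 * 0.964 = 2845
60–74: 6339 * 0.967 = 6130
75+: 11419 * 0.962 + 11658 * 0.593 = 10985 + 6913 = 17898
→ [445, 774, 1656, 2845, 6130, 17898]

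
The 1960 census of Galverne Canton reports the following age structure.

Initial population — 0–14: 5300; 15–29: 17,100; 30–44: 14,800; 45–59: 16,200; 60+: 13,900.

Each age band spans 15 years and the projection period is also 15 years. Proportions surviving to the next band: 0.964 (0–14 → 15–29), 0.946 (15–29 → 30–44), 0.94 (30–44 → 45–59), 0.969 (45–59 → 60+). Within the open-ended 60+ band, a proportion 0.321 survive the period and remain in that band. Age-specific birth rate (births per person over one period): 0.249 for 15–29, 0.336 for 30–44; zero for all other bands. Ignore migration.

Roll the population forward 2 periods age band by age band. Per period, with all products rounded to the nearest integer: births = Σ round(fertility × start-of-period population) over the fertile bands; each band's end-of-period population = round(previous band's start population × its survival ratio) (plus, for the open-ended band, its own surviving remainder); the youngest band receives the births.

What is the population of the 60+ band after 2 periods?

19952

Period 1.
Births: 17100 × 0.249 = 4258  |  14800 × 0.336 = 4973 — total 9231
15–29: 5300 × 0.964 = 5109
30–44: 17100 × 0.946 = 16177
45–59: 14800 × 0.94 = 13912
60+: 16200 × 0.969 + 13900 × 0.321 = 15698 + 4462 = 20160
→ [9231, 5109, 16177, 13912, 20160]
Period 2.
Births: 5109 × 0.249 = 1272  |  16177 × 0.336 = 5435 — total 6707
15–29: 9231 × 0.964 = 8899
30–44: 5109 × 0.946 = 4833
45–59: 16177 × 0.94 = 15206
60+: 13912 × 0.969 + 20160 × 0.321 = 13481 + 6471 = 19952
→ [6707, 8899, 4833, 15206, 19952]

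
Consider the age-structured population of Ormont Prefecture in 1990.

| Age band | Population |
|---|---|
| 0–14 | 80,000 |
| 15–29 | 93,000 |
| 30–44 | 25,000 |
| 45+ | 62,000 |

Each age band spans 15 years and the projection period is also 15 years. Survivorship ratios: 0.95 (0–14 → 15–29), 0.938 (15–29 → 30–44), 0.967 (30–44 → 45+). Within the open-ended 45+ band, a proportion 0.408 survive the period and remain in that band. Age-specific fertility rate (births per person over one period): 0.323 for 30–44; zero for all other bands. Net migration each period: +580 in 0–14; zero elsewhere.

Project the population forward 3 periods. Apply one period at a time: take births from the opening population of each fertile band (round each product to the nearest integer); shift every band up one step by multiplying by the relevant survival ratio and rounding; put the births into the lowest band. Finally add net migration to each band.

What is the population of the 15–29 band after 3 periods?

Numbering the bands 1..4 from youngest to oldest:
Period 1:
Births: 25000 × 0.323 = 8075
Band 2: 80000 × 0.95 = 76000
Band 3: 93000 × 0.938 = 87234
Band 4: 25000 × 0.967 + 62000 × 0.408 = 24175 + 25296 = 49471
Net migration: Band 1 + 580 → 8655
Population now: 0–14=8655, 15–29=76000, 30–44=87234, 45+=49471
Period 2:
Births: 87234 × 0.323 = 28177
Band 2: 8655 × 0.95 = 8222
Band 3: 76000 × 0.938 = 71288
Band 4: 87234 × 0.967 + 49471 × 0.408 = 84355 + 20184 = 104539
Net migration: Band 1 + 580 → 28757
Population now: 0–14=28757, 15–29=8222, 30–44=71288, 45+=104539
Period 3:
Births: 71288 × 0.323 = 23026
Band 2: 28757 × 0.95 = 27319
Band 3: 8222 × 0.938 = 7712
Band 4: 71288 × 0.967 + 104539 × 0.408 = 68935 + 42652 = 111587
Net migration: Band 1 + 580 → 23606
Population now: 0–14=23606, 15–29=27319, 30–44=7712, 45+=111587

27319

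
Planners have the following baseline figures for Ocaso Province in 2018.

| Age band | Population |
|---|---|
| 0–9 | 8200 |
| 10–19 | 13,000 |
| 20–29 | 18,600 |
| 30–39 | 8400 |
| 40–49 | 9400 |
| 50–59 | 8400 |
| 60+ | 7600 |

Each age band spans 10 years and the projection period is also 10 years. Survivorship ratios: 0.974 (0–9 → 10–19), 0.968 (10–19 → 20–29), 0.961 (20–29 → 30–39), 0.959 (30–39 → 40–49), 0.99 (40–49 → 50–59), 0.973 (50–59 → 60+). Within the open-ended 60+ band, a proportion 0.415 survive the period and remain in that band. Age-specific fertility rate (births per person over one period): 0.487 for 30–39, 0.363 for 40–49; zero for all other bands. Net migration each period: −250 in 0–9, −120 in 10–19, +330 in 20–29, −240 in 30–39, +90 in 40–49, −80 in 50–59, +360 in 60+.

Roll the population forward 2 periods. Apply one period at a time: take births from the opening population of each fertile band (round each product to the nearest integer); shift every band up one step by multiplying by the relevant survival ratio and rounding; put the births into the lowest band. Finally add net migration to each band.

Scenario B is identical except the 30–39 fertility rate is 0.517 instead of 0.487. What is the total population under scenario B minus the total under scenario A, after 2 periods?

— Period 1 —
Births: 8400 × 0.487 = 4091 ; 9400 × 0.363 = 3412 → 7503
10–19: 8200 × 0.974 = 7987
20–29: 13000 × 0.968 = 12584
30–39: 18600 × 0.961 = 17875
40–49: 8400 × 0.959 = 8056
50–59: 9400 × 0.99 = 9306
60+: 8400 × 0.973 + 7600 × 0.415 = 8173 + 3154 = 11327
Net migration: 0–9 − 250 → 7253; 10–19 − 120 → 7867; 20–29 + 330 → 12914; 30–39 − 240 → 17635; 40–49 + 90 → 8146; 50–59 − 80 → 9226; 60+ + 360 → 11687
End of period: [7253, 7867, 12914, 17635, 8146, 9226, 11687]
— Period 2 —
Births: 17635 × 0.487 = 8588 ; 8146 × 0.363 = 2957 → 11545
10–19: 7253 × 0.974 = 7064
20–29: 7867 × 0.968 = 7615
30–39: 12914 × 0.961 = 12410
40–49: 17635 × 0.959 = 16912
50–59: 8146 × 0.99 = 8065
60+: 9226 × 0.973 + 11687 × 0.415 = 8977 + 4850 = 13827
Net migration: 0–9 − 250 → 11295; 10–19 − 120 → 6944; 20–29 + 330 → 7945; 30–39 − 240 → 12170; 40–49 + 90 → 17002; 50–59 − 80 → 7985; 60+ + 360 → 14187
End of period: [11295, 6944, 7945, 12170, 17002, 7985, 14187]
Scenario A total after 2 periods: 77528
Scenario B projection —
— Period 1 —
Births: 8400 × 0.517 = 4343 ; 9400 × 0.363 = 3412 → 7755
10–19: 8200 × 0.974 = 7987
20–29: 13000 × 0.968 = 12584
30–39: 18600 × 0.961 = 17875
40–49: 8400 × 0.959 = 8056
50–59: 9400 × 0.99 = 9306
60+: 8400 × 0.973 + 7600 × 0.415 = 8173 + 3154 = 11327
Net migration: 0–9 − 250 → 7505; 10–19 − 120 → 7867; 20–29 + 330 → 12914; 30–39 − 240 → 17635; 40–49 + 90 → 8146; 50–59 − 80 → 9226; 60+ + 360 → 11687
End of period: [7505, 7867, 12914, 17635, 8146, 9226, 11687]
— Period 2 —
Births: 17635 × 0.517 = 9117 ; 8146 × 0.363 = 2957 → 12074
10–19: 7505 × 0.974 = 7310
20–29: 7867 × 0.968 = 7615
30–39: 12914 × 0.961 = 12410
40–49: 17635 × 0.959 = 16912
50–59: 8146 × 0.99 = 8065
60+: 9226 × 0.973 + 11687 × 0.415 = 8977 + 4850 = 13827
Net migration: 0–9 − 250 → 11824; 10–19 − 120 → 7190; 20–29 + 330 → 7945; 30–39 − 240 → 12170; 40–49 + 90 → 17002; 50–59 − 80 → 7985; 60+ + 360 → 14187
End of period: [11824, 7190, 7945, 12170, 17002, 7985, 14187]
Scenario B total after 2 periods: 78303
Difference B − A = 78303 − 77528 = 775

775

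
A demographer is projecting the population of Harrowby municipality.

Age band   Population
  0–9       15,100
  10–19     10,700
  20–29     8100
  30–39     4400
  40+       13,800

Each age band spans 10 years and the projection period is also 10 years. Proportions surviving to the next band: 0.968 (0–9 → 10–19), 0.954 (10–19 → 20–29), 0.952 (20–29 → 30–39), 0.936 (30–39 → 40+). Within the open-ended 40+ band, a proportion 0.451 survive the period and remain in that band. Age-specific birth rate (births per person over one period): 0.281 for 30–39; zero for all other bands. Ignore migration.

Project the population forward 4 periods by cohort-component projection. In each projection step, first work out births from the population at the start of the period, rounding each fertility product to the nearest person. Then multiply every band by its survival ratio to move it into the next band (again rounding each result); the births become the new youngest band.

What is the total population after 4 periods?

28407

Numbering the groups 1..5 from youngest to oldest:
[period 1]
Births: 4400 * 0.281 = 1236
Group 2: 15100 * 0.968 = 14617
Group 3: 10700 * 0.954 = 10208
Group 4: 8100 * 0.952 = 7711
Group 5: 4400 * 0.936 + 13800 * 0.451 = 4118 + 6224 = 10342
Population now: 0–9=1236, 10–19=14617, 20–29=10208, 30–39=7711, 40+=10342
[period 2]
Births: 7711 * 0.281 = 2167
Group 2: 1236 * 0.968 = 1196
Group 3: 14617 * 0.954 = 13945
Group 4: 10208 * 0.952 = 9718
Group 5: 7711 * 0.936 + 10342 * 0.451 = 7217 + 4664 = 11881
Population now: 0–9=2167, 10–19=1196, 20–29=13945, 30–39=9718, 40+=11881
[period 3]
Births: 9718 * 0.281 = 2731
Group 2: 2167 * 0.968 = 2098
Group 3: 1196 * 0.954 = 1141
Group 4: 13945 * 0.952 = 13276
Group 5: 9718 * 0.936 + 11881 * 0.451 = 9096 + 5358 = 14454
Population now: 0–9=2731, 10–19=2098, 20–29=1141, 30–39=13276, 40+=14454
[period 4]
Births: 13276 * 0.281 = 3731
Group 2: 2731 * 0.968 = 2644
Group 3: 2098 * 0.954 = 2001
Group 4: 1141 * 0.952 = 1086
Group 5: 13276 * 0.936 + 14454 * 0.451 = 12426 + 6519 = 18945
Population now: 0–9=3731, 10–19=2644, 20–29=2001, 30–39=1086, 40+=18945
Total after period 4: 3731 + 2644 + 2001 + 1086 + 18945 = 28407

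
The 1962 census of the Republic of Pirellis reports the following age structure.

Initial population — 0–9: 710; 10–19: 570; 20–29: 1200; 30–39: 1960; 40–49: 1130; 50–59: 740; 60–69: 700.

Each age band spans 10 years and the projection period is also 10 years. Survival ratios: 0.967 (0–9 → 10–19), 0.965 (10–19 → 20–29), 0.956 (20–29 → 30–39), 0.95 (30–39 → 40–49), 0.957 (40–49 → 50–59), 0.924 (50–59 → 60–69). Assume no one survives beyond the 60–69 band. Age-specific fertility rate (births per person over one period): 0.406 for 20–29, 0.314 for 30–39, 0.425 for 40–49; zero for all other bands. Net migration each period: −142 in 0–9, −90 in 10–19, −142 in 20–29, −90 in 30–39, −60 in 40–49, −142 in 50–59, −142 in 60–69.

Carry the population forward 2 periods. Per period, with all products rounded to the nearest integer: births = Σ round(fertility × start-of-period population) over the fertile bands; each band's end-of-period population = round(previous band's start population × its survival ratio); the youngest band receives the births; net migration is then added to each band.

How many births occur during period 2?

Numbering the groups 1..7 from youngest to oldest:
After projecting period 1:
Births: 1200 × 0.406 = 487  |  1960 × 0.314 = 615  |  1130 × 0.425 = 480 → total 1582
Group 2: 710 × 0.967 = 687
Group 3: 570 × 0.965 = 550
Group 4: 1200 × 0.956 = 1147
Group 5: 1960 × 0.95 = 1862
Group 6: 1130 × 0.957 = 1081
Group 7: 740 × 0.924 = 684
Net migration: Group 1 − 142 → 1440; Group 2 − 90 → 597; Group 3 − 142 → 408; Group 4 − 90 → 1057; Group 5 − 60 → 1802; Group 6 − 142 → 939; Group 7 − 142 → 542
Population now: 0–9=1440, 10–19=597, 20–29=408, 30–39=1057, 40–49=1802, 50–59=939, 60–69=542
After projecting period 2:
Births: 408 × 0.406 = 166  |  1057 × 0.314 = 332  |  1802 × 0.425 = 766 → total 1264
Group 2: 1440 × 0.967 = 1392
Group 3: 597 × 0.965 = 576
Group 4: 408 × 0.956 = 390
Group 5: 1057 × 0.95 = 1004
Group 6: 1802 × 0.957 = 1725
Group 7: 939 × 0.924 = 868
Net migration: Group 1 − 142 → 1122; Group 2 − 90 → 1302; Group 3 − 142 → 434; Group 4 − 90 → 300; Group 5 − 60 → 944; Group 6 − 142 → 1583; Group 7 − 142 → 726
Population now: 0–9=1122, 10–19=1302, 20–29=434, 30–39=300, 40–49=944, 50–59=1583, 60–69=726

1264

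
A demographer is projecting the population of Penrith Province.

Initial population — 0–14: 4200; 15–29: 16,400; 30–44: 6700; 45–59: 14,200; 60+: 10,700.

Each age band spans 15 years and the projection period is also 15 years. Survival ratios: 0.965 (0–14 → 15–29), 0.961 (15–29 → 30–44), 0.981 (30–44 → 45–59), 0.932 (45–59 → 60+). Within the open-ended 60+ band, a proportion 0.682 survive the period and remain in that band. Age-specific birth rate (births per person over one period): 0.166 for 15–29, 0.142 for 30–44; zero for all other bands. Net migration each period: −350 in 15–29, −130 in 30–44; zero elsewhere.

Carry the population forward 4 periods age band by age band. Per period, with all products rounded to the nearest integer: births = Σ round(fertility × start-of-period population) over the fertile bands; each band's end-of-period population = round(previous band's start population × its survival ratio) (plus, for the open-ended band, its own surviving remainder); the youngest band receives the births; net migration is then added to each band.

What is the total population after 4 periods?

Period 1.
Births: 16400 * 0.166 = 2722, 6700 * 0.142 = 951 — total 3673
15–29: 4200 * 0.965 = 4053
30–44: 16400 * 0.961 = 15760
45–59: 6700 * 0.981 = 6573
60+: 14200 * 0.932 + 10700 * 0.682 = 13234 + 7297 = 20531
Net migration: 15–29 − 350 → 3703; 30–44 − 130 → 15630
Population now: 0–14=3673, 15–29=3703, 30–44=15630, 45–59=6573, 60+=20531
Period 2.
Births: 3703 * 0.166 = 615, 15630 * 0.142 = 2219 — total 2834
15–29: 3673 * 0.965 = 3544
30–44: 3703 * 0.961 = 3559
45–59: 15630 * 0.981 = 15333
60+: 6573 * 0.932 + 20531 * 0.682 = 6126 + 14002 = 20128
Net migration: 15–29 − 350 → 3194; 30–44 − 130 → 3429
Population now: 0–14=2834, 15–29=3194, 30–44=3429, 45–59=15333, 60+=20128
Period 3.
Births: 3194 * 0.166 = 530, 3429 * 0.142 = 487 — total 1017
15–29: 2834 * 0.965 = 2735
30–44: 3194 * 0.961 = 3069
45–59: 3429 * 0.981 = 3364
60+: 15333 * 0.932 + 20128 * 0.682 = 14290 + 13727 = 28017
Net migration: 15–29 − 350 → 2385; 30–44 − 130 → 2939
Population now: 0–14=1017, 15–29=2385, 30–44=2939, 45–59=3364, 60+=28017
Period 4.
Births: 2385 * 0.166 = 396, 2939 * 0.142 = 417 — total 813
15–29: 1017 * 0.965 = 981
30–44: 2385 * 0.961 = 2292
45–59: 2939 * 0.981 = 2883
60+: 3364 * 0.932 + 28017 * 0.682 = 3135 + 19108 = 22243
Net migration: 15–29 − 350 → 631; 30–44 − 130 → 2162
Population now: 0–14=813, 15–29=631, 30–44=2162, 45–59=2883, 60+=22243
Total after period 4: 813 + 631 + 2162 + 2883 + 22243 = 28732

28732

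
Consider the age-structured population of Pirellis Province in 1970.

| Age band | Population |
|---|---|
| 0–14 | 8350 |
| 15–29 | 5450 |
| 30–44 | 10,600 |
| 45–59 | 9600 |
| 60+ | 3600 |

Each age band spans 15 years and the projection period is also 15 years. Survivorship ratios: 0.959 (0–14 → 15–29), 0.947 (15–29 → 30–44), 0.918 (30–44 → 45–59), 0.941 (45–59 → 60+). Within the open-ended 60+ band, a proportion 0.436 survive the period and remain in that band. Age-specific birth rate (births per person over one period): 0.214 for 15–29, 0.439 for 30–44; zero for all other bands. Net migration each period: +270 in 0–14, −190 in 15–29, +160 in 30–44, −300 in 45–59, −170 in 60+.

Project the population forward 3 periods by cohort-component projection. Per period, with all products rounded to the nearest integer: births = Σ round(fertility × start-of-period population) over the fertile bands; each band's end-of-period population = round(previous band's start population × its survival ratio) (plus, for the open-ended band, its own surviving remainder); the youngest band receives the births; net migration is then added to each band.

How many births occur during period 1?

Period 1.
Births: 5450 × 0.214 = 1166, 10600 × 0.439 = 4653 — total 5819
15–29: 8350 × 0.959 = 8008
30–44: 5450 × 0.947 = 5161
45–59: 10600 × 0.918 = 9731
60+: 9600 × 0.941 + 3600 × 0.436 = 9034 + 1570 = 10604
Net migration: 0–14 + 270 → 6089; 15–29 − 190 → 7818; 30–44 + 160 → 5321; 45–59 − 300 → 9431; 60+ − 170 → 10434
Giving 6089 / 7818 / 5321 / 9431 / 10434.

5819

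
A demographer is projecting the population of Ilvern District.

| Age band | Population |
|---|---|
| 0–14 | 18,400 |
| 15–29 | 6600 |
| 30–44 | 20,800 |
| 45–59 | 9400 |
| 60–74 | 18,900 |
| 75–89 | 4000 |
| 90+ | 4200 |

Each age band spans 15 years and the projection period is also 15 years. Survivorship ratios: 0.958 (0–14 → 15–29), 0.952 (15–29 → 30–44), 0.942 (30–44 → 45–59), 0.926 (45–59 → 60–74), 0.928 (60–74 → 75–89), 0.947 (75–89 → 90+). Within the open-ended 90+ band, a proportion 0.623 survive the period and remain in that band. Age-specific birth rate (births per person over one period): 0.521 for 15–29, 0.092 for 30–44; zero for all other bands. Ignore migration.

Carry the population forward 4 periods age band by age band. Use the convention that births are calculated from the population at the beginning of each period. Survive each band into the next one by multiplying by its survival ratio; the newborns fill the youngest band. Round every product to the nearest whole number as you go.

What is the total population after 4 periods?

(Bands numbered youngest = 1 to oldest = 7.)
Period 1.
Births: 6600 * 0.521 = 3439  |  20800 * 0.092 = 1914 → 5353
Band 2: 18400 * 0.958 = 17627
Band 3: 6600 * 0.952 = 6283
Band 4: 20800 * 0.942 = 19594
Band 5: 9400 * 0.926 = 8704
Band 6: 18900 * 0.928 = 17539
Band 7: 4000 * 0.947 + 4200 * 0.623 = 3788 + 2617 = 6405
Population now: 0–14=5353, 15–29=17627, 30–44=6283, 45–59=19594, 60–74=8704, 75–89=17539, 90+=6405
Period 2.
Births: 17627 * 0.521 = 9184  |  6283 * 0.092 = 578 → 9762
Band 2: 5353 * 0.958 = 5128
Band 3: 17627 * 0.952 = 16781
Band 4: 6283 * 0.942 = 5919
Band 5: 19594 * 0.926 = 18144
Band 6: 8704 * 0.928 = 8077
Band 7: 17539 * 0.947 + 6405 * 0.623 = 16609 + 3990 = 20599
Population now: 0–14=9762, 15–29=5128, 30–44=16781, 45–59=5919, 60–74=18144, 75–89=8077, 90+=20599
Period 3.
Births: 5128 * 0.521 = 2672  |  16781 * 0.092 = 1544 → 4216
Band 2: 9762 * 0.958 = 9352
Band 3: 5128 * 0.952 = 4882
Band 4: 16781 * 0.942 = 15808
Band 5: 5919 * 0.926 = 5481
Band 6: 18144 * 0.928 = 16838
Band 7: 8077 * 0.947 + 20599 * 0.623 = 7649 + 12833 = 20482
Population now: 0–14=4216, 15–29=9352, 30–44=4882, 45–59=15808, 60–74=5481, 75–89=16838, 90+=20482
Period 4.
Births: 9352 * 0.521 = 4872  |  4882 * 0.092 = 449 → 5321
Band 2: 4216 * 0.958 = 4039
Band 3: 9352 * 0.952 = 8903
Band 4: 4882 * 0.942 = 4599
Band 5: 15808 * 0.926 = 14638
Band 6: 5481 * 0.928 = 5086
Band 7: 16838 * 0.947 + 20482 * 0.623 = 15946 + 12760 = 28706
Population now: 0–14=5321, 15–29=4039, 30–44=8903, 45–59=4599, 60–74=14638, 75–89=5086, 90+=28706
Total after period 4: 5321 + 4039 + 8903 + 4599 + 14638 + 5086 + 28706 = 71292

71292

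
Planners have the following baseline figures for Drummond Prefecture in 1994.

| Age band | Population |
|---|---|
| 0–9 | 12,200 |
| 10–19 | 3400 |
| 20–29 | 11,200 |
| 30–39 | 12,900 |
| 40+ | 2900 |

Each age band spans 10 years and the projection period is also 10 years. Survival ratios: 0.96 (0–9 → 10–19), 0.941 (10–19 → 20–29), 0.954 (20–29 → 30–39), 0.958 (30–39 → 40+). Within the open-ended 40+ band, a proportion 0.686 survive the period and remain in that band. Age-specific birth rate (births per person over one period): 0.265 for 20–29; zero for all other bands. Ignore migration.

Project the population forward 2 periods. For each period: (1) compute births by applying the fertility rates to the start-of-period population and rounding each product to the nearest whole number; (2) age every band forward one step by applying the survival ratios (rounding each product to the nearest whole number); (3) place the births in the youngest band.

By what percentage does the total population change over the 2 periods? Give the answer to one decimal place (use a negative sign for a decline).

-11.2

After projecting period 1:
Births: 11200 × 0.265 = 2968
10–19: 12200 × 0.96 = 11712
20–29: 3400 × 0.941 = 3199
30–39: 11200 × 0.954 = 10685
40+: 12900 × 0.958 + 2900 × 0.686 = 12358 + 1989 = 14347
End of period: [2968, 11712, 3199, 10685, 14347]
After projecting period 2:
Births: 3199 × 0.265 = 848
10–19: 2968 × 0.96 = 2849
20–29: 11712 × 0.941 = 11021
30–39: 3199 × 0.954 = 3052
40+: 10685 × 0.958 + 14347 × 0.686 = 10236 + 9842 = 20078
End of period: [848, 2849, 11021, 3052, 20078]
Total: 42600 → 37848; change = -4752; percentage change = -11.2%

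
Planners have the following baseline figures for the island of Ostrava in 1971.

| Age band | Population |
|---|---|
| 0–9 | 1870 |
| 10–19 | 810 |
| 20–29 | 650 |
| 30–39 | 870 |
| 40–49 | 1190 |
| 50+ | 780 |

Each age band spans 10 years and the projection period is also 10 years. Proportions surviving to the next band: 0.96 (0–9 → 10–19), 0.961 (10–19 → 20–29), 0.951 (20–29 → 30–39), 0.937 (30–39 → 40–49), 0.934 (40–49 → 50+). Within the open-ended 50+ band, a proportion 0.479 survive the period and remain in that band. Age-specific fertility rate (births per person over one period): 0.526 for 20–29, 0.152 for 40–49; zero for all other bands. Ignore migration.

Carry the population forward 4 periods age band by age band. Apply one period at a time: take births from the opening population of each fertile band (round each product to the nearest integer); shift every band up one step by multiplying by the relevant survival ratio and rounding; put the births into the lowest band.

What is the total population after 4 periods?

[period 1]
Births: 650 × 0.526 = 342  |  1190 × 0.152 = 181 — total 523
10–19: 1870 × 0.96 = 1795
20–29: 810 × 0.961 = 778
30–39: 650 × 0.951 = 618
40–49: 870 × 0.937 = 815
50+: 1190 × 0.934 + 780 × 0.479 = 1111 + 374 = 1485
End of period: [523, 1795, 778, 618, 815, 1485]
[period 2]
Births: 778 × 0.526 = 409  |  815 × 0.152 = 124 — total 533
10–19: 523 × 0.96 = 502
20–29: 1795 × 0.961 = 1725
30–39: 778 × 0.951 = 740
40–49: 618 × 0.937 = 579
50+: 815 × 0.934 + 1485 × 0.479 = 761 + 711 = 1472
End of period: [533, 502, 1725, 740, 579, 1472]
[period 3]
Births: 1725 × 0.526 = 907  |  579 × 0.152 = 88 — total 995
10–19: 533 × 0.96 = 512
20–29: 502 × 0.961 = 482
30–39: 1725 × 0.951 = 1640
40–49: 740 × 0.937 = 693
50+: 579 × 0.934 + 1472 × 0.479 = 541 + 705 = 1246
End of period: [995, 512, 482, 1640, 693, 1246]
[period 4]
Births: 482 × 0.526 = 254  |  693 × 0.152 = 105 — total 359
10–19: 995 × 0.96 = 955
20–29: 512 × 0.961 = 492
30–39: 482 × 0.951 = 458
40–49: 1640 × 0.937 = 1537
50+: 693 × 0.934 + 1246 × 0.479 = 647 + 597 = 1244
End of period: [359, 955, 492, 458, 1537, 1244]
Total after period 4: 359 + 955 + 492 + 458 + 1537 + 1244 = 5045

5045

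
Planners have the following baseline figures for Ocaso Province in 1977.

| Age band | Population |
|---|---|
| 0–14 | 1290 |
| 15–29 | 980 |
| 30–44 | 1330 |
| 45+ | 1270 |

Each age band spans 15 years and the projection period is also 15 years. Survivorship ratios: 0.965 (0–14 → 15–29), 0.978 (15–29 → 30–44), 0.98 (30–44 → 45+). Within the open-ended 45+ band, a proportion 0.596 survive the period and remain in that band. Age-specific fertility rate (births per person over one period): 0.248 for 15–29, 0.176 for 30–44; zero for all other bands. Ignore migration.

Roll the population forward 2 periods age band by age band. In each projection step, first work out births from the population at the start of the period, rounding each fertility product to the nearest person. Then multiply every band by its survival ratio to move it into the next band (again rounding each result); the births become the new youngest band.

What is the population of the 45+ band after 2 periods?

[period 1]
Births: 980 * 0.248 = 243  |  1330 * 0.176 = 234 ⇒ total 477
15–29: 1290 * 0.965 = 1245
30–44: 980 * 0.978 = 958
45+: 1330 * 0.98 + 1270 * 0.596 = 1303 + 757 = 2060
Population now: 0–14=477, 15–29=1245, 30–44=958, 45+=2060
[period 2]
Births: 1245 * 0.248 = 309  |  958 * 0.176 = 169 ⇒ total 478
15–29: 477 * 0.965 = 460
30–44: 1245 * 0.978 = 1218
45+: 958 * 0.98 + 2060 * 0.596 = 939 + 1228 = 2167
Population now: 0–14=478, 15–29=460, 30–44=1218, 45+=2167

2167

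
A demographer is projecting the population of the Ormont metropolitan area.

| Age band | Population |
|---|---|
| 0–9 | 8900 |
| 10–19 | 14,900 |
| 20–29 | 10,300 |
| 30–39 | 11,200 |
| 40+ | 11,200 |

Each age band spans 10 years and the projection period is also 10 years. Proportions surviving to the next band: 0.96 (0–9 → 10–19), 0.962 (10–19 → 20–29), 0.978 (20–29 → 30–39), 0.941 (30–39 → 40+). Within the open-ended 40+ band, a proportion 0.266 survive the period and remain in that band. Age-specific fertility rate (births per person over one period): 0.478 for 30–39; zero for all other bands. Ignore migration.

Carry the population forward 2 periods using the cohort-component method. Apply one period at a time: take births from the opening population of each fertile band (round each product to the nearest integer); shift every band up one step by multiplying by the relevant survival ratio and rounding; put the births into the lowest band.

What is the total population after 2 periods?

Let band 1 be 0–9 through band 5 = 40+.
After projecting period 1:
Births: 11200 * 0.478 = 5354
Band 2: 8900 * 0.96 = 8544
Band 3: 14900 * 0.962 = 14334
Band 4: 10300 * 0.978 = 10073
Band 5: 11200 * 0.941 + 11200 * 0.266 = 10539 + 2979 = 13518
Population now: 0–9=5354, 10–19=8544, 20–29=14334, 30–39=10073, 40+=13518
After projecting period 2:
Births: 10073 * 0.478 = 4815
Band 2: 5354 * 0.96 = 5140
Band 3: 8544 * 0.962 = 8219
Band 4: 14334 * 0.978 = 14019
Band 5: 10073 * 0.941 + 13518 * 0.266 = 9479 + 3596 = 13075
Population now: 0–9=4815, 10–19=5140, 20–29=8219, 30–39=14019, 40+=13075
Total after period 2: 4815 + 5140 + 8219 + 14019 + 13075 = 45268

45268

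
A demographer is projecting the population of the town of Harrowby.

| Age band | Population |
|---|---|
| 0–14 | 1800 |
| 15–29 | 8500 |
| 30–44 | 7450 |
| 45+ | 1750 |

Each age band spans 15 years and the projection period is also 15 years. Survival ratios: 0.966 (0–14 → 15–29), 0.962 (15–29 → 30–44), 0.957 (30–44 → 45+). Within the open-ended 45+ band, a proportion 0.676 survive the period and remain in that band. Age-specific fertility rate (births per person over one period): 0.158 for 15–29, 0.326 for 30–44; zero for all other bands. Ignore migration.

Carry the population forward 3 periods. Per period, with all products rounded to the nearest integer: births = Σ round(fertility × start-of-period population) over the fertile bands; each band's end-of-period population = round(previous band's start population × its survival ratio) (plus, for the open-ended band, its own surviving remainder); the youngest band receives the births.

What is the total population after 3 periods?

Numbering the bands 1..4 from youngest to oldest:
Period 1.
Births: 8500 × 0.158 = 1343 ; 7450 × 0.326 = 2429 — total 3772
Band 2: 1800 × 0.966 = 1739
Band 3: 8500 × 0.962 = 8177
Band 4: 7450 × 0.957 + 1750 × 0.676 = 7130 + 1183 = 8313
End of period: [3772, 1739, 8177, 8313]
Period 2.
Births: 1739 × 0.158 = 275 ; 8177 × 0.326 = 2666 — total 2941
Band 2: 3772 × 0.966 = 3644
Band 3: 1739 × 0.962 = 1673
Band 4: 8177 × 0.957 + 8313 × 0.676 = 7825 + 5620 = 13445
End of period: [2941, 3644, 1673, 13445]
Period 3.
Births: 3644 × 0.158 = 576 ; 1673 × 0.326 = 545 — total 1121
Band 2: 2941 × 0.966 = 2841
Band 3: 3644 × 0.962 = 3506
Band 4: 1673 × 0.957 + 13445 × 0.676 = 1601 + 9089 = 10690
End of period: [1121, 2841, 3506, 10690]
Total after period 3: 1121 + 2841 + 3506 + 10690 = 18158

18158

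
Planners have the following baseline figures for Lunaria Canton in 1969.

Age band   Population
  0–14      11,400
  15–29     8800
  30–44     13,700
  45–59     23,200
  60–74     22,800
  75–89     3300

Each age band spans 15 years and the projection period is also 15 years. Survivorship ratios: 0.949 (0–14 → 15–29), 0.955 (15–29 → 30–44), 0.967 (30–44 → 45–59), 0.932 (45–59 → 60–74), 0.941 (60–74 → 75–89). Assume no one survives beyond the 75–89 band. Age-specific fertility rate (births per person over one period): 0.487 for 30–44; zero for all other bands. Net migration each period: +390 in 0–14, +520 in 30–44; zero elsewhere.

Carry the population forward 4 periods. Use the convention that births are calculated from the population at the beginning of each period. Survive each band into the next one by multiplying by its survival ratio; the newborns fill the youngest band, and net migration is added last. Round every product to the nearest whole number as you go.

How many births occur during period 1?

6672

[period 1]
Births: 13700 × 0.487 = 6672
15–29: 11400 × 0.949 = 10819
30–44: 8800 × 0.955 = 8404
45–59: 13700 × 0.967 = 13248
60–74: 23200 × 0.932 = 21622
75–89: 22800 × 0.941 = 21455
Net migration: 0–14 + 390 → 7062; 30–44 + 520 → 8924
Giving 7062 / 10819 / 8924 / 13248 / 21622 / 21455.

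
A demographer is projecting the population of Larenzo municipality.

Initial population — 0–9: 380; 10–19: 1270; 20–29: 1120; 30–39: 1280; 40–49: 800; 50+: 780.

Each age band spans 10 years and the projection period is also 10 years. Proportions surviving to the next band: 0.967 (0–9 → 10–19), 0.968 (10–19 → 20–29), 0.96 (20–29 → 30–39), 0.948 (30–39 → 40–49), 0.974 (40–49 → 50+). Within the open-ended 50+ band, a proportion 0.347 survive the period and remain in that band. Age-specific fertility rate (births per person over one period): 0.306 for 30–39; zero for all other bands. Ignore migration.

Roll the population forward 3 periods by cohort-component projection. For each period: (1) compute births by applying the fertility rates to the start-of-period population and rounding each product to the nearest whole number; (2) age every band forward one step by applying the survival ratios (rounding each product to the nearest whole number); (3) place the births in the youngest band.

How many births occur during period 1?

Period 1:
Births: 1280 * 0.306 = 392
10–19: 380 * 0.967 = 367
20–29: 1270 * 0.968 = 1229
30–39: 1120 * 0.96 = 1075
40–49: 1280 * 0.948 = 1213
50+: 800 * 0.974 + 780 * 0.347 = 779 + 271 = 1050
Giving 392 / 367 / 1229 / 1075 / 1213 / 1050.

392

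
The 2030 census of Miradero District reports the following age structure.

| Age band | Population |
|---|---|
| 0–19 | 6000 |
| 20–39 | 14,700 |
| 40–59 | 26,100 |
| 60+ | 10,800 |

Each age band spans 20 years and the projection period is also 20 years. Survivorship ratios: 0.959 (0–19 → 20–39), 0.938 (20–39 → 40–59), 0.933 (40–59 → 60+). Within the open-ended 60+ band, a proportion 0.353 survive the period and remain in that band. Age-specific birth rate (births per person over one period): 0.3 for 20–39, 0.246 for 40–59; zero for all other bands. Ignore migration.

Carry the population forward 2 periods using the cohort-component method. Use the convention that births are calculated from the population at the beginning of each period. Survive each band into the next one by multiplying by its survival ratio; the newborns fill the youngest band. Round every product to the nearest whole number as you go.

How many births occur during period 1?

10831

Period 1:
Births: 14700 × 0.3 = 4410 ; 26100 × 0.246 = 6421 → 10831
20–39: 6000 × 0.959 = 5754
40–59: 14700 × 0.938 = 13789
60+: 26100 × 0.933 + 10800 × 0.353 = 24351 + 3812 = 28163
End of period: [10831, 5754, 13789, 28163]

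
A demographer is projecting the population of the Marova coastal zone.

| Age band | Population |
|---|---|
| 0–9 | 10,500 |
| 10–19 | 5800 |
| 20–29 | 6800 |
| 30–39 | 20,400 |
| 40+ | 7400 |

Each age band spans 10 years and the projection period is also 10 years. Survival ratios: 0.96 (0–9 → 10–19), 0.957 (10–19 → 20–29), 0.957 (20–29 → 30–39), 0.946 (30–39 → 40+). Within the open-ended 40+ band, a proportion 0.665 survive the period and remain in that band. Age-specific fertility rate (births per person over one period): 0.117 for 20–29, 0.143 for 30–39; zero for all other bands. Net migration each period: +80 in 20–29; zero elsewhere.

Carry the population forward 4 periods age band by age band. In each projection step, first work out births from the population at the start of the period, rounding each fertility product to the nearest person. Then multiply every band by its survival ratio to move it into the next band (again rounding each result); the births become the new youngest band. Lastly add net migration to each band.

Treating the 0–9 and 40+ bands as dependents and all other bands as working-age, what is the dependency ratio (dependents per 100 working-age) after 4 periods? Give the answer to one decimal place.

354.2

Numbering the bands 1..5 from youngest to oldest:
— Period 1 —
Births: 6800 × 0.117 = 796 ; 20400 × 0.143 = 2917 → 3713
Band 2: 10500 × 0.96 = 10080
Band 3: 5800 × 0.957 = 5551
Band 4: 6800 × 0.957 = 6508
Band 5: 20400 × 0.946 + 7400 × 0.665 = 19298 + 4921 = 24219
Net migration: Band 3 + 80 → 5631
→ [3713, 10080, 5631, 6508, 24219]
— Period 2 —
Births: 5631 × 0.117 = 659 ; 6508 × 0.143 = 931 → 1590
Band 2: 3713 × 0.96 = 3564
Band 3: 10080 × 0.957 = 9647
Band 4: 5631 × 0.957 = 5389
Band 5: 6508 × 0.946 + 24219 × 0.665 = 6157 + 16106 = 22263
Net migration: Band 3 + 80 → 9727
→ [1590, 3564, 9727, 5389, 22263]
— Period 3 —
Births: 9727 × 0.117 = 1138 ; 5389 × 0.143 = 771 → 1909
Band 2: 1590 × 0.96 = 1526
Band 3: 3564 × 0.957 = 3411
Band 4: 9727 × 0.957 = 9309
Band 5: 5389 × 0.946 + 22263 × 0.665 = 5098 + 14805 = 19903
Net migration: Band 3 + 80 → 3491
→ [1909, 1526, 3491, 9309, 19903]
— Period 4 —
Births: 3491 × 0.117 = 408 ; 9309 × 0.143 = 1331 → 1739
Band 2: 1909 × 0.96 = 1833
Band 3: 1526 × 0.957 = 1460
Band 4: 3491 × 0.957 = 3341
Band 5: 9309 × 0.946 + 19903 × 0.665 = 8806 + 13235 = 22041
Net migration: Band 3 + 80 → 1540
→ [1739, 1833, 1540, 3341, 22041]
Dependents (band 0–9 + band 40+) = 1739 + 22041 = 23780; working-age = 6714; ratio = 23780/6714 × 100 = 354.2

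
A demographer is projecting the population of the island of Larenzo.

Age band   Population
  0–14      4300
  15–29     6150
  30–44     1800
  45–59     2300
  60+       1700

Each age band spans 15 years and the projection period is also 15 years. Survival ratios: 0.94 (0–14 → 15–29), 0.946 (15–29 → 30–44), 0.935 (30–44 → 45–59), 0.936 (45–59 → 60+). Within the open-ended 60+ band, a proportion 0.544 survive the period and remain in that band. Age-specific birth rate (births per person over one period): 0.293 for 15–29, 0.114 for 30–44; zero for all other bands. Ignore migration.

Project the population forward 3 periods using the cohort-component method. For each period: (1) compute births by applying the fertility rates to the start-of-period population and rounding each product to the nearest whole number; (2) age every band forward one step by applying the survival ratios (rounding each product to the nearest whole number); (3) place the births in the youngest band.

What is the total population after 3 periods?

14944

Period 1:
Births: 6150 × 0.293 = 1802 ; 1800 × 0.114 = 205 ⇒ total 2007
15–29: 4300 × 0.94 = 4042
30–44: 6150 × 0.946 = 5818
45–59: 1800 × 0.935 = 1683
60+: 2300 × 0.936 + 1700 × 0.544 = 2153 + 925 = 3078
End of period: [2007, 4042, 5818, 1683, 3078]
Period 2:
Births: 4042 × 0.293 = 1184 ; 5818 × 0.114 = 663 ⇒ total 1847
15–29: 2007 × 0.94 = 1887
30–44: 4042 × 0.946 = 3824
45–59: 5818 × 0.935 = 5440
60+: 1683 × 0.936 + 3078 × 0.544 = 1575 + 1674 = 3249
End of period: [1847, 1887, 3824, 5440, 3249]
Period 3:
Births: 1887 × 0.293 = 553 ; 3824 × 0.114 = 436 ⇒ total 989
15–29: 1847 × 0.94 = 1736
30–44: 1887 × 0.946 = 1785
45–59: 3824 × 0.935 = 3575
60+: 5440 × 0.936 + 3249 × 0.544 = 5092 + 1767 = 6859
End of period: [989, 1736, 1785, 3575, 6859]
Total after period 3: 989 + 1736 + 1785 + 3575 + 6859 = 14944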